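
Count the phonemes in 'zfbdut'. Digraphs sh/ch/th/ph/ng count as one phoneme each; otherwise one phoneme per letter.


Parsing 'zfbdut' greedily, digraphs first:
  'z' -> consonant phoneme (phonemes so far: 1)
  'f' -> consonant phoneme (phonemes so far: 2)
  'b' -> consonant phoneme (phonemes so far: 3)
  'd' -> consonant phoneme (phonemes so far: 4)
  'u' -> vowel phoneme (phonemes so far: 5)
  't' -> consonant phoneme (phonemes so far: 6)
Total phonemes: 6

6


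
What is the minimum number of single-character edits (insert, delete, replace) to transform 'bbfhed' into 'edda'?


Building DP table for s1='bbfhed' (len 6) and s2='edda' (len 4):
       e  d  d  a
    0  1  2  3  4
  b 1  1  2  3  4
  b 2  2  2  3  4
  f 3  3  3  3  4
  h 4  4  4  4  4
  e 5  4  5  5  5
  d 6  5  4  5  6
Edit distance = dp[6][4] = 6

6


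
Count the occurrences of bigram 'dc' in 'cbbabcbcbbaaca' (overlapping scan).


Scanning 'cbbabcbcbbaaca' for bigram 'dc':
  Position 0: 'cb' -> no
  Position 1: 'bb' -> no
  Position 2: 'ba' -> no
  Position 3: 'ab' -> no
  Position 4: 'bc' -> no
  Position 5: 'cb' -> no
  Position 6: 'bc' -> no
  Position 7: 'cb' -> no
  Position 8: 'bb' -> no
  Position 9: 'ba' -> no
  Position 10: 'aa' -> no
  Position 11: 'ac' -> no
  Position 12: 'ca' -> no
Total matches: 0

0


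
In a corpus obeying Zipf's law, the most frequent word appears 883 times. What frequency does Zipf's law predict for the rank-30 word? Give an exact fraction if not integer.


Zipf's law: freq(rank) = f1 / rank
f1 = 883, rank = 30
freq = 883 / 30
GCD(883, 30) = 1
Simplified: 883/30

883/30


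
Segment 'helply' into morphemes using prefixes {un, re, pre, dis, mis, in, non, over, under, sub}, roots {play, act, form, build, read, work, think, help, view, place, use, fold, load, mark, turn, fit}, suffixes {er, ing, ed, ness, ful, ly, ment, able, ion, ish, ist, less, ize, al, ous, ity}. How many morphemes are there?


Segmenting 'helply' against the inventory:
  'help' -> root (morpheme 1)
  'ly' -> suffix (morpheme 2)
Total morphemes: 2

2


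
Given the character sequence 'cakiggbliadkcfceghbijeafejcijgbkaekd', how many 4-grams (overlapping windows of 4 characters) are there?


String 'cakiggbliadkcfceghbijeafejcijgbkaekd' has length L = 36.
Number of overlapping n-grams = L - n + 1
Substituting: 36 - 4 + 1 = 33

33


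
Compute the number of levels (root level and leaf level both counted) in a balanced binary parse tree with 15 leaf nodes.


In a balanced binary tree with n leaves the deepest leaf is ceil(log2(n)) edges below the root,
so counting node levels inclusive of root and leaves gives ceil(log2(n)) + 1 levels.
log2(15) = 3.9069
ceil(3.9069) = 4
levels = 4 + 1 = 5

5


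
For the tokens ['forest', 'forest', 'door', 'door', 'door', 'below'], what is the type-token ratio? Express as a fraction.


Tokens: 6
Unique types: ('below', 'door', 'forest') = 3
TTR = 3/6
Simplify: divide both by 3 -> 1/2
TTR = 1/2

1/2


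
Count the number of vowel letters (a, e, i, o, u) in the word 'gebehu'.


Scanning each character of 'gebehu':
  Position 1: 'g' -> consonant (running count: 0)
  Position 2: 'e' -> vowel (running count: 1)
  Position 3: 'b' -> consonant (running count: 1)
  Position 4: 'e' -> vowel (running count: 2)
  Position 5: 'h' -> consonant (running count: 2)
  Position 6: 'u' -> vowel (running count: 3)
Total vowels: 3

3


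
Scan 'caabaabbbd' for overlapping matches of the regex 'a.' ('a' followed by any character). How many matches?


Pattern: a. means 'a' followed by any character.
Scanning 'caabaabbbd' position-by-position:
  Pos 0: window 'ca' -> no
  Pos 1: window 'aa' -> MATCH
  Pos 2: window 'ab' -> MATCH
  Pos 3: window 'ba' -> no
  Pos 4: window 'aa' -> MATCH
  Pos 5: window 'ab' -> MATCH
  Pos 6: window 'bb' -> no
  Pos 7: window 'bb' -> no
  Pos 8: window 'bd' -> no
  Pos 9: window 'd' -> no
Total matches: 4

4


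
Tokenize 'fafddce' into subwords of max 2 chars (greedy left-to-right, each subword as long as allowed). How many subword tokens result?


'fafddce' has 7 characters.
Chunking with max size 2:
  Chunk 1: 'fa' (positions 0-1)
  Chunk 2: 'fd' (positions 2-3)
  Chunk 3: 'dc' (positions 4-5)
  Chunk 4: 'e' (positions 6-6)
Total chunks: ceil(7 / 2) = 4

4


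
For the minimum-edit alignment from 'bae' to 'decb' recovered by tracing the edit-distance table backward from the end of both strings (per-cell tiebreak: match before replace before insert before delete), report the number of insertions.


Edit distance = 4. Backtracking from cell (3, 4) with preference match > replace > insert > delete,
then listing the resulting alignment 'bae' -> 'decb' left to right:
  Step 1: insert 'd' [insertion #1]
  Step 2: replace b->e
  Step 3: replace a->c
  Step 4: replace e->b
Total insertions: 1

1


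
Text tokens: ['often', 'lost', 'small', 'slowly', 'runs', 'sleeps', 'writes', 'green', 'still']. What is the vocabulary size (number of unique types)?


Listing all tokens and tracking unique types:
  Token 1: 'often' -> NEW (unique so far: 1)
  Token 2: 'lost' -> NEW (unique so far: 2)
  Token 3: 'small' -> NEW (unique so far: 3)
  Token 4: 'slowly' -> NEW (unique so far: 4)
  Token 5: 'runs' -> NEW (unique so far: 5)
  Token 6: 'sleeps' -> NEW (unique so far: 6)
  Token 7: 'writes' -> NEW (unique so far: 7)
  Token 8: 'green' -> NEW (unique so far: 8)
  Token 9: 'still' -> NEW (unique so far: 9)
Unique types: ('green', 'lost', 'often', 'runs', 'sleeps', 'slowly', 'small', 'still', 'writes')
Vocabulary size: 9

9


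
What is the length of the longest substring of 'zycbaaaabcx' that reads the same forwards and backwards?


Scanning 'zycbaaaabcx' for palindromic substrings.
Substring at positions 2-9: 'cbaaaabc'.
Check: reverse('cbaaaabc') = 'cbaaaabc' -> palindrome confirmed.
Neighbouring characters ('y' / 'x') break symmetry, so it cannot extend further.
No longer palindromic substring exists; longest length = 8

8


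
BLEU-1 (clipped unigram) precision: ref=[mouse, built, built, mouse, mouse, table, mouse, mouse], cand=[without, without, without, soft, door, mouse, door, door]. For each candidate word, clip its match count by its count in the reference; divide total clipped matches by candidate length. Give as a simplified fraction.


Reference word counts: {'built': 2, 'mouse': 5, 'table': 1}
Checking each candidate word (with clipping):
  'without' -> not in reference -> no match (matches: 0)
  'without' -> not in reference -> no match (matches: 0)
  'without' -> not in reference -> no match (matches: 0)
  'soft' -> not in reference -> no match (matches: 0)
  'door' -> not in reference -> no match (matches: 0)
  'mouse' -> in reference (ref count 5, used 1/5) -> match (matches: 1)
  'door' -> not in reference -> no match (matches: 1)
  'door' -> not in reference -> no match (matches: 1)
Clipped matches: 1, Candidate length: 8
Precision = 1/8

1/8


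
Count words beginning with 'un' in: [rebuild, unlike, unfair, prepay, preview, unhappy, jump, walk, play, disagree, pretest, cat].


Checking each word for prefix 'un':
  'rebuild' -> no (count: 0)
  'unlike' -> YES, starts with 'un' (count: 1)
  'unfair' -> YES, starts with 'un' (count: 2)
  'prepay' -> no (count: 2)
  'preview' -> no (count: 2)
  'unhappy' -> YES, starts with 'un' (count: 3)
  'jump' -> no (count: 3)
  'walk' -> no (count: 3)
  'play' -> no (count: 3)
  'disagree' -> no (count: 3)
  'pretest' -> no (count: 3)
  'cat' -> no (count: 3)
Total with prefix 'un': 3

3


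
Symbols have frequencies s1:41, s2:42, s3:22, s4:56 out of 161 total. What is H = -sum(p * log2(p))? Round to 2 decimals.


Computing entropy H = -sum(p_i * log2(p_i)):
  s1: p = 41/161 = 0.2547, -p*log2(p) = 0.5025
  s2: p = 42/161 = 0.2609, -p*log2(p) = 0.5057
  s3: p = 22/161 = 0.1366, -p*log2(p) = 0.3924
  s4: p = 56/161 = 0.3478, -p*log2(p) = 0.5299
H = sum of terms = 1.9305
Rounded to 2 decimals: 1.93

1.93


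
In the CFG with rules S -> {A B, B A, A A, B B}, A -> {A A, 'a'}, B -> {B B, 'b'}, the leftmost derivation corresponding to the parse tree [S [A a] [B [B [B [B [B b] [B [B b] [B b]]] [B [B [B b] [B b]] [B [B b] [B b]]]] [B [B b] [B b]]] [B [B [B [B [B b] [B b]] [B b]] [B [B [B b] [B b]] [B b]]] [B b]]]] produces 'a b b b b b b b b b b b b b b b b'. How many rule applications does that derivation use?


Every bracketed nonterminal node [X ...] in the tree is produced by exactly one rule application.
Reading the tree off as a leftmost derivation:
  Step 1: S  =>  A B   (applied S -> A B)
  Step 2: A B  =>  a B   (applied A -> a)
  Step 3: a B  =>  a B B   (applied B -> B B)
  Step 4: a B B  =>  a B B B   (applied B -> B B)
  Step 5: a B B B  =>  a B B B B   (applied B -> B B)
  Step 6: a B B B B  =>  a B B B B B   (applied B -> B B)
  Step 7: a B B B B B  =>  a b B B B B   (applied B -> b)
  Step 8: a b B B B B  =>  a b B B B B B   (applied B -> B B)
  Step 9: a b B B B B B  =>  a b b B B B B   (applied B -> b)
  Step 10: a b b B B B B  =>  a b b b B B B   (applied B -> b)
  Step 11: a b b b B B B  =>  a b b b B B B B   (applied B -> B B)
  Step 12: a b b b B B B B  =>  a b b b B B B B B   (applied B -> B B)
  Step 13: a b b b B B B B B  =>  a b b b b B B B B   (applied B -> b)
  Step 14: a b b b b B B B B  =>  a b b b b b B B B   (applied B -> b)
  Step 15: a b b b b b B B B  =>  a b b b b b B B B B   (applied B -> B B)
  Step 16: a b b b b b B B B B  =>  a b b b b b b B B B   (applied B -> b)
  Step 17: a b b b b b b B B B  =>  a b b b b b b b B B   (applied B -> b)
  Step 18: a b b b b b b b B B  =>  a b b b b b b b B B B   (applied B -> B B)
  Step 19: a b b b b b b b B B B  =>  a b b b b b b b b B B   (applied B -> b)
  Step 20: a b b b b b b b b B B  =>  a b b b b b b b b b B   (applied B -> b)
  Step 21: a b b b b b b b b b B  =>  a b b b b b b b b b B B   (applied B -> B B)
  Step 22: a b b b b b b b b b B B  =>  a b b b b b b b b b B B B   (applied B -> B B)
  Step 23: a b b b b b b b b b B B B  =>  a b b b b b b b b b B B B B   (applied B -> B B)
  Step 24: a b b b b b b b b b B B B B  =>  a b b b b b b b b b B B B B B   (applied B -> B B)
  Step 25: a b b b b b b b b b B B B B B  =>  a b b b b b b b b b b B B B B   (applied B -> b)
  Step 26: a b b b b b b b b b b B B B B  =>  a b b b b b b b b b b b B B B   (applied B -> b)
  Step 27: a b b b b b b b b b b b B B B  =>  a b b b b b b b b b b b b B B   (applied B -> b)
  Step 28: a b b b b b b b b b b b b B B  =>  a b b b b b b b b b b b b B B B   (applied B -> B B)
  Step 29: a b b b b b b b b b b b b B B B  =>  a b b b b b b b b b b b b B B B B   (applied B -> B B)
  Step 30: a b b b b b b b b b b b b B B B B  =>  a b b b b b b b b b b b b b B B B   (applied B -> b)
  Step 31: a b b b b b b b b b b b b b B B B  =>  a b b b b b b b b b b b b b b B B   (applied B -> b)
  Step 32: a b b b b b b b b b b b b b b B B  =>  a b b b b b b b b b b b b b b b B   (applied B -> b)
  Step 33: a b b b b b b b b b b b b b b b B  =>  a b b b b b b b b b b b b b b b b   (applied B -> b)
Final yield: a b b b b b b b b b b b b b b b b
Total rewrite steps: 33

33


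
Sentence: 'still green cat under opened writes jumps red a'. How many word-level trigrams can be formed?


Word trigrams from [9] words:
  Trigram 1: (still green cat)
  Trigram 2: (green cat under)
  Trigram 3: (cat under opened)
  Trigram 4: (under opened writes)
  Trigram 5: (opened writes jumps)
  Trigram 6: (writes jumps red)
  Trigram 7: (jumps red a)
Total word trigrams: 9 - 2 = 7

7


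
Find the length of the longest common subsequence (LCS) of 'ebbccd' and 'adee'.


DP table for LCS of 'ebbccd' and 'adee':
       a  d  e  e
    0  0  0  0  0
  e 0  0  0  1  1
  b 0  0  0  1  1
  b 0  0  0  1  1
  c 0  0  0  1  1
  c 0  0  0  1  1
  d 0  0  1  1  1
LCS: 'e'
LCS length = 1

1


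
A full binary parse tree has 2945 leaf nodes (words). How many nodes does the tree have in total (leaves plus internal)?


Leaf nodes (terminals): 2945
Internal nodes = n - 1 = 2945 - 1 = 2944
Total = leaves + internal = 2945 + 2944 = 5889

5889


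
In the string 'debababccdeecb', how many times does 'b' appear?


Scanning 'debababccdeecb' for 'b':
  Position 2: 'b' -> MATCH (count: 1)
  Position 4: 'b' -> MATCH (count: 2)
  Position 6: 'b' -> MATCH (count: 3)
  Position 13: 'b' -> MATCH (count: 4)
Total occurrences of 'b': 4

4


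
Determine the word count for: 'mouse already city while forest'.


Counting words by splitting on spaces:
  Word 1: 'mouse'
  Word 2: 'already'
  Word 3: 'city'
  Word 4: 'while'
  Word 5: 'forest'
Total words: 5

5


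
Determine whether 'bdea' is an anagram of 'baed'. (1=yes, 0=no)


Sort characters of 'bdea': 'abde'
Sort characters of 'baed': 'abde'
Sorted forms match -> they ARE anagrams
Result: 1

1


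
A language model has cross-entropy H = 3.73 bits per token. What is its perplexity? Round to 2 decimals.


Perplexity formula: PP = 2^H
H = 3.73
PP = 2^3.73
Decompose: 2^3.73 = 2^3 * 2^0.73
2^3 = 8, 2^0.73 ~ 1.6586391
PP ~ 8 * 1.6586391 = 13.2691128
Rounded to 2 decimals: 13.27

13.27


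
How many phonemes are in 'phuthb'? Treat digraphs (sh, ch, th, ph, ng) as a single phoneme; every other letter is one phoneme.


Parsing 'phuthb' greedily, digraphs first:
  'ph' -> digraph (1 consonant phoneme) (phonemes so far: 1)
  'u' -> vowel phoneme (phonemes so far: 2)
  'th' -> digraph (1 consonant phoneme) (phonemes so far: 3)
  'b' -> consonant phoneme (phonemes so far: 4)
Total phonemes: 4

4


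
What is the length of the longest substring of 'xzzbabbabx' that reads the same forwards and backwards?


Scanning 'xzzbabbabx' for palindromic substrings.
Substring at positions 3-8: 'babbab'.
Check: reverse('babbab') = 'babbab' -> palindrome confirmed.
Neighbouring characters ('z' / 'x') break symmetry, so it cannot extend further.
No longer palindromic substring exists; longest length = 6

6


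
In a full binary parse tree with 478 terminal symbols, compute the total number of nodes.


Leaf nodes (terminals): 478
Internal nodes = n - 1 = 478 - 1 = 477
Total = leaves + internal = 478 + 477 = 955

955


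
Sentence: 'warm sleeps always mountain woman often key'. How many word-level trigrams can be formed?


Word trigrams from [7] words:
  Trigram 1: (warm sleeps always)
  Trigram 2: (sleeps always mountain)
  Trigram 3: (always mountain woman)
  Trigram 4: (mountain woman often)
  Trigram 5: (woman often key)
Total word trigrams: 7 - 2 = 5

5


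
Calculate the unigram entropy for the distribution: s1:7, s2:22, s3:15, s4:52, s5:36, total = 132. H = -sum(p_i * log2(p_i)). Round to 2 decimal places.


Computing entropy H = -sum(p_i * log2(p_i)):
  s1: p = 7/132 = 0.0530, -p*log2(p) = 0.2247
  s2: p = 22/132 = 0.1667, -p*log2(p) = 0.4308
  s3: p = 15/132 = 0.1136, -p*log2(p) = 0.3565
  s4: p = 52/132 = 0.3939, -p*log2(p) = 0.5294
  s5: p = 36/132 = 0.2727, -p*log2(p) = 0.5112
H = sum of terms = 2.0526
Rounded to 2 decimals: 2.05

2.05


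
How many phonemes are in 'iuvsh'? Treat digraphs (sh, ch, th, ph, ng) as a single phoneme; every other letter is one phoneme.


Parsing 'iuvsh' greedily, digraphs first:
  'i' -> vowel phoneme (phonemes so far: 1)
  'u' -> vowel phoneme (phonemes so far: 2)
  'v' -> consonant phoneme (phonemes so far: 3)
  'sh' -> digraph (1 consonant phoneme) (phonemes so far: 4)
Total phonemes: 4

4


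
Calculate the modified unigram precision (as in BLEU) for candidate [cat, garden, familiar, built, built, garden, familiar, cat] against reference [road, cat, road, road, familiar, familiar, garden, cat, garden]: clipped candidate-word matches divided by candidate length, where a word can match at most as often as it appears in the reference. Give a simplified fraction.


Reference word counts: {'cat': 2, 'familiar': 2, 'garden': 2, 'road': 3}
Checking each candidate word (with clipping):
  'cat' -> in reference (ref count 2, used 1/2) -> match (matches: 1)
  'garden' -> in reference (ref count 2, used 1/2) -> match (matches: 2)
  'familiar' -> in reference (ref count 2, used 1/2) -> match (matches: 3)
  'built' -> not in reference -> no match (matches: 3)
  'built' -> not in reference -> no match (matches: 3)
  'garden' -> in reference (ref count 2, used 2/2) -> match (matches: 4)
  'familiar' -> in reference (ref count 2, used 2/2) -> match (matches: 5)
  'cat' -> in reference (ref count 2, used 2/2) -> match (matches: 6)
Clipped matches: 6, Candidate length: 8
Precision = 6/8 = 3/4

3/4


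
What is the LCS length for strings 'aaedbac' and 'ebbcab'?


DP table for LCS of 'aaedbac' and 'ebbcab':
       e  b  b  c  a  b
    0  0  0  0  0  0  0
  a 0  0  0  0  0  1  1
  a 0  0  0  0  0  1  1
  e 0  1  1  1  1  1  1
  d 0  1  1  1  1  1  1
  b 0  1  2  2  2  2  2
  a 0  1  2  2  2  3  3
  c 0  1  2  2  3  3  3
LCS: 'eba'
LCS length = 3

3


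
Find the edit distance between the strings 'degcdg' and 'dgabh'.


Building DP table for s1='degcdg' (len 6) and s2='dgabh' (len 5):
       d  g  a  b  h
    0  1  2  3  4  5
  d 1  0  1  2  3  4
  e 2  1  1  2  3  4
  g 3  2  1  2  3  4
  c 4  3  2  2  3  4
  d 5  4  3  3  3  4
  g 6  5  4  4  4  4
Edit distance = dp[6][5] = 4

4


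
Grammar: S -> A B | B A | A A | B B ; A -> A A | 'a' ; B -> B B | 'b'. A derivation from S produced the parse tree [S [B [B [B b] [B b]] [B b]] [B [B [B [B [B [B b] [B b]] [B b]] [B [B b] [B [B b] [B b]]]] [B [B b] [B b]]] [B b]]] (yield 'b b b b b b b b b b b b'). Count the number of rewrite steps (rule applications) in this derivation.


Every bracketed nonterminal node [X ...] in the tree is produced by exactly one rule application.
Reading the tree off as a leftmost derivation:
  Step 1: S  =>  B B   (applied S -> B B)
  Step 2: B B  =>  B B B   (applied B -> B B)
  Step 3: B B B  =>  B B B B   (applied B -> B B)
  Step 4: B B B B  =>  b B B B   (applied B -> b)
  Step 5: b B B B  =>  b b B B   (applied B -> b)
  Step 6: b b B B  =>  b b b B   (applied B -> b)
  Step 7: b b b B  =>  b b b B B   (applied B -> B B)
  Step 8: b b b B B  =>  b b b B B B   (applied B -> B B)
  Step 9: b b b B B B  =>  b b b B B B B   (applied B -> B B)
  Step 10: b b b B B B B  =>  b b b B B B B B   (applied B -> B B)
  Step 11: b b b B B B B B  =>  b b b B B B B B B   (applied B -> B B)
  Step 12: b b b B B B B B B  =>  b b b b B B B B B   (applied B -> b)
  Step 13: b b b b B B B B B  =>  b b b b b B B B B   (applied B -> b)
  Step 14: b b b b b B B B B  =>  b b b b b b B B B   (applied B -> b)
  Step 15: b b b b b b B B B  =>  b b b b b b B B B B   (applied B -> B B)
  Step 16: b b b b b b B B B B  =>  b b b b b b b B B B   (applied B -> b)
  Step 17: b b b b b b b B B B  =>  b b b b b b b B B B B   (applied B -> B B)
  Step 18: b b b b b b b B B B B  =>  b b b b b b b b B B B   (applied B -> b)
  Step 19: b b b b b b b b B B B  =>  b b b b b b b b b B B   (applied B -> b)
  Step 20: b b b b b b b b b B B  =>  b b b b b b b b b B B B   (applied B -> B B)
  Step 21: b b b b b b b b b B B B  =>  b b b b b b b b b b B B   (applied B -> b)
  Step 22: b b b b b b b b b b B B  =>  b b b b b b b b b b b B   (applied B -> b)
  Step 23: b b b b b b b b b b b B  =>  b b b b b b b b b b b b   (applied B -> b)
Final yield: b b b b b b b b b b b b
Total rewrite steps: 23

23


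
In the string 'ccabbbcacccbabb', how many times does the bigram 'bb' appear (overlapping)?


Scanning 'ccabbbcacccbabb' for bigram 'bb':
  Position 0: 'cc' -> no
  Position 1: 'ca' -> no
  Position 2: 'ab' -> no
  Position 3: 'bb' -> MATCH
  Position 4: 'bb' -> MATCH
  Position 5: 'bc' -> no
  Position 6: 'ca' -> no
  Position 7: 'ac' -> no
  Position 8: 'cc' -> no
  Position 9: 'cc' -> no
  Position 10: 'cb' -> no
  Position 11: 'ba' -> no
  Position 12: 'ab' -> no
  Position 13: 'bb' -> MATCH
Total matches: 3

3


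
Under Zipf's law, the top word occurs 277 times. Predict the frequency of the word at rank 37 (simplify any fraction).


Zipf's law: freq(rank) = f1 / rank
f1 = 277, rank = 37
freq = 277 / 37
GCD(277, 37) = 1
Simplified: 277/37

277/37


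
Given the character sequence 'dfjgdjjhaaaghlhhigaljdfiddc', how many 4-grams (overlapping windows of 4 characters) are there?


String 'dfjgdjjhaaaghlhhigaljdfiddc' has length L = 27.
Number of overlapping n-grams = L - n + 1
Substituting: 27 - 4 + 1 = 24

24


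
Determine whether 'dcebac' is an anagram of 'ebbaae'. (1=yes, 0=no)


Sort characters of 'dcebac': 'abccde'
Sort characters of 'ebbaae': 'aabbee'
Sorted forms differ -> they are NOT anagrams
Result: 0

0


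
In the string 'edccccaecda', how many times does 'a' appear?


Scanning 'edccccaecda' for 'a':
  Position 6: 'a' -> MATCH (count: 1)
  Position 10: 'a' -> MATCH (count: 2)
Total occurrences of 'a': 2

2


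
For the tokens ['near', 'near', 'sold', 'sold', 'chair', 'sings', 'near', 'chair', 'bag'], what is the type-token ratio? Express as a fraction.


Tokens: 9
Unique types: ('bag', 'chair', 'near', 'sings', 'sold') = 5
TTR = 5/9
Already in lowest terms.

5/9


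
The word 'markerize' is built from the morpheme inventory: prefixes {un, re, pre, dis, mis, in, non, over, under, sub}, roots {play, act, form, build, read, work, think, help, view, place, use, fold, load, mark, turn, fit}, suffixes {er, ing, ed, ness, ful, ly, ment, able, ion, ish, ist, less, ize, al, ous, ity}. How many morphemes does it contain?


Segmenting 'markerize' against the inventory:
  'mark' -> root (morpheme 1)
  'er' -> suffix (morpheme 2)
  'ize' -> suffix (morpheme 3)
Total morphemes: 3

3


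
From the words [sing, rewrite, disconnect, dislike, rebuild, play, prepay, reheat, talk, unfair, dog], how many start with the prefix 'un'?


Checking each word for prefix 'un':
  'sing' -> no (count: 0)
  'rewrite' -> no (count: 0)
  'disconnect' -> no (count: 0)
  'dislike' -> no (count: 0)
  'rebuild' -> no (count: 0)
  'play' -> no (count: 0)
  'prepay' -> no (count: 0)
  'reheat' -> no (count: 0)
  'talk' -> no (count: 0)
  'unfair' -> YES, starts with 'un' (count: 1)
  'dog' -> no (count: 1)
Total with prefix 'un': 1

1


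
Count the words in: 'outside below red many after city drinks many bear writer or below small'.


Counting words by splitting on spaces:
  Word 1: 'outside'
  Word 2: 'below'
  Word 3: 'red'
  Word 4: 'many'
  Word 5: 'after'
  Word 6: 'city'
  Word 7: 'drinks'
  Word 8: 'many'
  Word 9: 'bear'
  Word 10: 'writer'
  Word 11: 'or'
  Word 12: 'below'
  Word 13: 'small'
Total words: 13

13


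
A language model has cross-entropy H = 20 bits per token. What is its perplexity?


Perplexity formula: PP = 2^H
H = 20
PP = 2^20
PP = 2^20 = 1048576

1048576


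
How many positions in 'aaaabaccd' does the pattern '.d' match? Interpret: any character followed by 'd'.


Pattern: .d means any character followed by 'd'.
Scanning 'aaaabaccd' position-by-position:
  Pos 0: window 'aa' -> no
  Pos 1: window 'aa' -> no
  Pos 2: window 'aa' -> no
  Pos 3: window 'ab' -> no
  Pos 4: window 'ba' -> no
  Pos 5: window 'ac' -> no
  Pos 6: window 'cc' -> no
  Pos 7: window 'cd' -> MATCH
  Pos 8: window 'd' -> no
Total matches: 1

1


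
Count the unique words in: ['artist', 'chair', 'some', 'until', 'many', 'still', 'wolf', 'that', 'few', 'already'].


Listing all tokens and tracking unique types:
  Token 1: 'artist' -> NEW (unique so far: 1)
  Token 2: 'chair' -> NEW (unique so far: 2)
  Token 3: 'some' -> NEW (unique so far: 3)
  Token 4: 'until' -> NEW (unique so far: 4)
  Token 5: 'many' -> NEW (unique so far: 5)
  Token 6: 'still' -> NEW (unique so far: 6)
  Token 7: 'wolf' -> NEW (unique so far: 7)
  Token 8: 'that' -> NEW (unique so far: 8)
  Token 9: 'few' -> NEW (unique so far: 9)
  Token 10: 'already' -> NEW (unique so far: 10)
Unique types: ('already', 'artist', 'chair', 'few', 'many', 'some', 'still', 'that', 'until', 'wolf')
Vocabulary size: 10

10


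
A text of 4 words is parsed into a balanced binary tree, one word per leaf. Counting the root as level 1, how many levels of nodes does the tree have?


In a balanced binary tree with n leaves the deepest leaf is ceil(log2(n)) edges below the root,
so counting node levels inclusive of root and leaves gives ceil(log2(n)) + 1 levels.
log2(4) = 2.0000
ceil(2.0000) = 2
levels = 2 + 1 = 3

3


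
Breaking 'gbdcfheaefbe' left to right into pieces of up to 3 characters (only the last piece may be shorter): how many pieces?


'gbdcfheaefbe' has 12 characters.
Chunking with max size 3:
  Chunk 1: 'gbd' (positions 0-2)
  Chunk 2: 'cfh' (positions 3-5)
  Chunk 3: 'eae' (positions 6-8)
  Chunk 4: 'fbe' (positions 9-11)
Total chunks: ceil(12 / 3) = 4

4


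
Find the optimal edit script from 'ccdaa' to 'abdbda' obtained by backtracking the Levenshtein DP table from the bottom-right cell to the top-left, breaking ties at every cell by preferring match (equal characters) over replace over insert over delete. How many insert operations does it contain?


Edit distance = 4. Backtracking from cell (5, 6) with preference match > replace > insert > delete,
then listing the resulting alignment 'ccdaa' -> 'abdbda' left to right:
  Step 1: replace c->a
  Step 2: replace c->b
  Step 3: keep 'd'
  Step 4: insert 'b' [insertion #1]
  Step 5: replace a->d
  Step 6: keep 'a'
Total insertions: 1

1


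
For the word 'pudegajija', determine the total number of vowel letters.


Scanning each character of 'pudegajija':
  Position 1: 'p' -> consonant (running count: 0)
  Position 2: 'u' -> vowel (running count: 1)
  Position 3: 'd' -> consonant (running count: 1)
  Position 4: 'e' -> vowel (running count: 2)
  Position 5: 'g' -> consonant (running count: 2)
  Position 6: 'a' -> vowel (running count: 3)
  Position 7: 'j' -> consonant (running count: 3)
  Position 8: 'i' -> vowel (running count: 4)
  Position 9: 'j' -> consonant (running count: 4)
  Position 10: 'a' -> vowel (running count: 5)
Total vowels: 5

5


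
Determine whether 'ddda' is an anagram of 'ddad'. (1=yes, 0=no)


Sort characters of 'ddda': 'addd'
Sort characters of 'ddad': 'addd'
Sorted forms match -> they ARE anagrams
Result: 1

1


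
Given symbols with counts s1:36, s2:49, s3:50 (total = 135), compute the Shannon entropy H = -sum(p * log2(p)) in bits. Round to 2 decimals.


Computing entropy H = -sum(p_i * log2(p_i)):
  s1: p = 36/135 = 0.2667, -p*log2(p) = 0.5085
  s2: p = 49/135 = 0.3630, -p*log2(p) = 0.5307
  s3: p = 50/135 = 0.3704, -p*log2(p) = 0.5307
H = sum of terms = 1.5699
Rounded to 2 decimals: 1.57

1.57


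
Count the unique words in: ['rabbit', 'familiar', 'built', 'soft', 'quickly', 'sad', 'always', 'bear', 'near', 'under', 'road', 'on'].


Listing all tokens and tracking unique types:
  Token 1: 'rabbit' -> NEW (unique so far: 1)
  Token 2: 'familiar' -> NEW (unique so far: 2)
  Token 3: 'built' -> NEW (unique so far: 3)
  Token 4: 'soft' -> NEW (unique so far: 4)
  Token 5: 'quickly' -> NEW (unique so far: 5)
  Token 6: 'sad' -> NEW (unique so far: 6)
  Token 7: 'always' -> NEW (unique so far: 7)
  Token 8: 'bear' -> NEW (unique so far: 8)
  Token 9: 'near' -> NEW (unique so far: 9)
  Token 10: 'under' -> NEW (unique so far: 10)
  Token 11: 'road' -> NEW (unique so far: 11)
  Token 12: 'on' -> NEW (unique so far: 12)
Unique types: ('always', 'bear', 'built', 'familiar', 'near', 'on', 'quickly', 'rabbit', 'road', 'sad', 'soft', 'under')
Vocabulary size: 12

12


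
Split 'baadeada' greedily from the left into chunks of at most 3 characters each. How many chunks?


'baadeada' has 8 characters.
Chunking with max size 3:
  Chunk 1: 'baa' (positions 0-2)
  Chunk 2: 'dea' (positions 3-5)
  Chunk 3: 'da' (positions 6-7)
Total chunks: ceil(8 / 3) = 3

3


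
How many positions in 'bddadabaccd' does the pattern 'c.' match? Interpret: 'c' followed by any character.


Pattern: c. means 'c' followed by any character.
Scanning 'bddadabaccd' position-by-position:
  Pos 0: window 'bd' -> no
  Pos 1: window 'dd' -> no
  Pos 2: window 'da' -> no
  Pos 3: window 'ad' -> no
  Pos 4: window 'da' -> no
  Pos 5: window 'ab' -> no
  Pos 6: window 'ba' -> no
  Pos 7: window 'ac' -> no
  Pos 8: window 'cc' -> MATCH
  Pos 9: window 'cd' -> MATCH
  Pos 10: window 'd' -> no
Total matches: 2

2


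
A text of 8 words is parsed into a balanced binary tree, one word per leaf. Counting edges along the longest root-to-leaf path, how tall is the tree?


In a balanced binary tree with n leaves the deepest leaf is ceil(log2(n)) edges below the root.
log2(8) = 3.0000
ceil(3.0000) = 3
height (edges) = 3

3


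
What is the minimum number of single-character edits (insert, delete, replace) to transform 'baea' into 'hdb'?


Building DP table for s1='baea' (len 4) and s2='hdb' (len 3):
       h  d  b
    0  1  2  3
  b 1  1  2  2
  a 2  2  2  3
  e 3  3  3  3
  a 4  4  4  4
Edit distance = dp[4][3] = 4

4


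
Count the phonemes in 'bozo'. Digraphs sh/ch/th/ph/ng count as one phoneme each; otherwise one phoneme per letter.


Parsing 'bozo' greedily, digraphs first:
  'b' -> consonant phoneme (phonemes so far: 1)
  'o' -> vowel phoneme (phonemes so far: 2)
  'z' -> consonant phoneme (phonemes so far: 3)
  'o' -> vowel phoneme (phonemes so far: 4)
Total phonemes: 4

4


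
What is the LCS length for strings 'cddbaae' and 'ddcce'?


DP table for LCS of 'cddbaae' and 'ddcce':
       d  d  c  c  e
    0  0  0  0  0  0
  c 0  0  0  1  1  1
  d 0  1  1  1  1  1
  d 0  1  2  2  2  2
  b 0  1  2  2  2  2
  a 0  1  2  2  2  2
  a 0  1  2  2  2  2
  e 0  1  2  2  2  3
LCS: 'dde'
LCS length = 3

3


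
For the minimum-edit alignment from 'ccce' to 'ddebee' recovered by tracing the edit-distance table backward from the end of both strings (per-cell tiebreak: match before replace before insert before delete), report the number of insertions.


Edit distance = 5. Backtracking from cell (4, 6) with preference match > replace > insert > delete,
then listing the resulting alignment 'ccce' -> 'ddebee' left to right:
  Step 1: insert 'd' [insertion #1]
  Step 2: insert 'd' [insertion #2]
  Step 3: replace c->e
  Step 4: replace c->b
  Step 5: replace c->e
  Step 6: keep 'e'
Total insertions: 2

2


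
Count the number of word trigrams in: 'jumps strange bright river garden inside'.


Word trigrams from [6] words:
  Trigram 1: (jumps strange bright)
  Trigram 2: (strange bright river)
  Trigram 3: (bright river garden)
  Trigram 4: (river garden inside)
Total word trigrams: 6 - 2 = 4

4


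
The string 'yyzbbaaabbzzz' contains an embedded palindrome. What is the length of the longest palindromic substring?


Scanning 'yyzbbaaabbzzz' for palindromic substrings.
Substring at positions 2-10: 'zbbaaabbz'.
Check: reverse('zbbaaabbz') = 'zbbaaabbz' -> palindrome confirmed.
Neighbouring characters ('y' / 'z') break symmetry, so it cannot extend further.
No longer palindromic substring exists; longest length = 9

9


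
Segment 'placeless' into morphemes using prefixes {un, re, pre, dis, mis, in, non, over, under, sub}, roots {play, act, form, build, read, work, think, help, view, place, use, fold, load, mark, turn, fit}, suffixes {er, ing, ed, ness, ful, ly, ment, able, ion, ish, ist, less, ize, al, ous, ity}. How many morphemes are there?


Segmenting 'placeless' against the inventory:
  'place' -> root (morpheme 1)
  'less' -> suffix (morpheme 2)
Total morphemes: 2

2


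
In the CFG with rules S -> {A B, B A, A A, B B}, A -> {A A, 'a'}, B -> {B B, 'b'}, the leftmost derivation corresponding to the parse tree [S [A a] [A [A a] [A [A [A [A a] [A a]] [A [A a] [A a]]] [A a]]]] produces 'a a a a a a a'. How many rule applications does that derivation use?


Every bracketed nonterminal node [X ...] in the tree is produced by exactly one rule application.
Reading the tree off as a leftmost derivation:
  Step 1: S  =>  A A   (applied S -> A A)
  Step 2: A A  =>  a A   (applied A -> a)
  Step 3: a A  =>  a A A   (applied A -> A A)
  Step 4: a A A  =>  a a A   (applied A -> a)
  Step 5: a a A  =>  a a A A   (applied A -> A A)
  Step 6: a a A A  =>  a a A A A   (applied A -> A A)
  Step 7: a a A A A  =>  a a A A A A   (applied A -> A A)
  Step 8: a a A A A A  =>  a a a A A A   (applied A -> a)
  Step 9: a a a A A A  =>  a a a a A A   (applied A -> a)
  Step 10: a a a a A A  =>  a a a a A A A   (applied A -> A A)
  Step 11: a a a a A A A  =>  a a a a a A A   (applied A -> a)
  Step 12: a a a a a A A  =>  a a a a a a A   (applied A -> a)
  Step 13: a a a a a a A  =>  a a a a a a a   (applied A -> a)
Final yield: a a a a a a a
Total rewrite steps: 13

13


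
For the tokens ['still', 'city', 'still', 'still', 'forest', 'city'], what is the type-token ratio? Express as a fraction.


Tokens: 6
Unique types: ('city', 'forest', 'still') = 3
TTR = 3/6
Simplify: divide both by 3 -> 1/2
TTR = 1/2

1/2


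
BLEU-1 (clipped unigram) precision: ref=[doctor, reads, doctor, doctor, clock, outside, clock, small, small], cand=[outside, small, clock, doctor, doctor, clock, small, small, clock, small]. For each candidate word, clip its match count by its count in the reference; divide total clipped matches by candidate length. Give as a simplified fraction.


Reference word counts: {'clock': 2, 'doctor': 3, 'outside': 1, 'reads': 1, 'small': 2}
Checking each candidate word (with clipping):
  'outside' -> in reference (ref count 1, used 1/1) -> match (matches: 1)
  'small' -> in reference (ref count 2, used 1/2) -> match (matches: 2)
  'clock' -> in reference (ref count 2, used 1/2) -> match (matches: 3)
  'doctor' -> in reference (ref count 3, used 1/3) -> match (matches: 4)
  'doctor' -> in reference (ref count 3, used 2/3) -> match (matches: 5)
  'clock' -> in reference (ref count 2, used 2/2) -> match (matches: 6)
  'small' -> in reference (ref count 2, used 2/2) -> match (matches: 7)
  'small' -> ref count 2 already used up (2/2) -> clipped, no match (matches: 7)
  'clock' -> ref count 2 already used up (2/2) -> clipped, no match (matches: 7)
  'small' -> ref count 2 already used up (2/2) -> clipped, no match (matches: 7)
Clipped matches: 7, Candidate length: 10
Precision = 7/10

7/10


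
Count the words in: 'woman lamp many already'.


Counting words by splitting on spaces:
  Word 1: 'woman'
  Word 2: 'lamp'
  Word 3: 'many'
  Word 4: 'already'
Total words: 4

4


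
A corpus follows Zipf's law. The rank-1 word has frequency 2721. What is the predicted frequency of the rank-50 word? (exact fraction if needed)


Zipf's law: freq(rank) = f1 / rank
f1 = 2721, rank = 50
freq = 2721 / 50
GCD(2721, 50) = 1
Simplified: 2721/50

2721/50


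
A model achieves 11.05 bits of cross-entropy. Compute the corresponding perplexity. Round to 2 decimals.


Perplexity formula: PP = 2^H
H = 11.05
PP = 2^11.05
Decompose: 2^11.05 = 2^11 * 2^0.05
2^11 = 2048, 2^0.05 ~ 1.0352649
PP ~ 2048 * 1.0352649 = 2120.2225152
Rounded to 2 decimals: 2120.22

2120.22


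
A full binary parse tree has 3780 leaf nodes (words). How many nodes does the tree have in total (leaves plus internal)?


Leaf nodes (terminals): 3780
Internal nodes = n - 1 = 3780 - 1 = 3779
Total = leaves + internal = 3780 + 3779 = 7559

7559


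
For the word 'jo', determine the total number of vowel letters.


Scanning each character of 'jo':
  Position 1: 'j' -> consonant (running count: 0)
  Position 2: 'o' -> vowel (running count: 1)
Total vowels: 1

1


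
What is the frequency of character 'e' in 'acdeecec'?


Scanning 'acdeecec' for 'e':
  Position 3: 'e' -> MATCH (count: 1)
  Position 4: 'e' -> MATCH (count: 2)
  Position 6: 'e' -> MATCH (count: 3)
Total occurrences of 'e': 3

3


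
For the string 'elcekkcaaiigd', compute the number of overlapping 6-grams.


String 'elcekkcaaiigd' has length L = 13.
Number of overlapping n-grams = L - n + 1
Substituting: 13 - 6 + 1 = 8

8


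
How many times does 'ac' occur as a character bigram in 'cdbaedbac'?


Scanning 'cdbaedbac' for bigram 'ac':
  Position 0: 'cd' -> no
  Position 1: 'db' -> no
  Position 2: 'ba' -> no
  Position 3: 'ae' -> no
  Position 4: 'ed' -> no
  Position 5: 'db' -> no
  Position 6: 'ba' -> no
  Position 7: 'ac' -> MATCH
Total matches: 1

1


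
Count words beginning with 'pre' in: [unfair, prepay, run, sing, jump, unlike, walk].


Checking each word for prefix 'pre':
  'unfair' -> no (count: 0)
  'prepay' -> YES, starts with 'pre' (count: 1)
  'run' -> no (count: 1)
  'sing' -> no (count: 1)
  'jump' -> no (count: 1)
  'unlike' -> no (count: 1)
  'walk' -> no (count: 1)
Total with prefix 'pre': 1

1


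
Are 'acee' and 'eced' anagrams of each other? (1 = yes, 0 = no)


Sort characters of 'acee': 'acee'
Sort characters of 'eced': 'cdee'
Sorted forms differ -> they are NOT anagrams
Result: 0

0


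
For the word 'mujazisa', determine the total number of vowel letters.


Scanning each character of 'mujazisa':
  Position 1: 'm' -> consonant (running count: 0)
  Position 2: 'u' -> vowel (running count: 1)
  Position 3: 'j' -> consonant (running count: 1)
  Position 4: 'a' -> vowel (running count: 2)
  Position 5: 'z' -> consonant (running count: 2)
  Position 6: 'i' -> vowel (running count: 3)
  Position 7: 's' -> consonant (running count: 3)
  Position 8: 'a' -> vowel (running count: 4)
Total vowels: 4

4


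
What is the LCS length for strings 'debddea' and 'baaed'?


DP table for LCS of 'debddea' and 'baaed':
       b  a  a  e  d
    0  0  0  0  0  0
  d 0  0  0  0  0  1
  e 0  0  0  0  1  1
  b 0  1  1  1  1  1
  d 0  1  1  1  1  2
  d 0  1  1  1  1  2
  e 0  1  1  1  2  2
  a 0  1  2  2  2  2
LCS: 'ed'
LCS length = 2

2


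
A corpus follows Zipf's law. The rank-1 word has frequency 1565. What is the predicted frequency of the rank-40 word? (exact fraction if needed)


Zipf's law: freq(rank) = f1 / rank
f1 = 1565, rank = 40
freq = 1565 / 40
GCD(1565, 40) = 5
Simplified: 313/8

313/8


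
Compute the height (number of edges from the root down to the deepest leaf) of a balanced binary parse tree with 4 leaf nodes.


In a balanced binary tree with n leaves the deepest leaf is ceil(log2(n)) edges below the root.
log2(4) = 2.0000
ceil(2.0000) = 2
height (edges) = 2

2


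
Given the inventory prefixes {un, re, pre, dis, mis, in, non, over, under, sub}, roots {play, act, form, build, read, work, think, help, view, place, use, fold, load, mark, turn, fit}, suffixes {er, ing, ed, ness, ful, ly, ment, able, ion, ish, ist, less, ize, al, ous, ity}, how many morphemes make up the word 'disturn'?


Segmenting 'disturn' against the inventory:
  'dis' -> prefix (morpheme 1)
  'turn' -> root (morpheme 2)
Total morphemes: 2

2


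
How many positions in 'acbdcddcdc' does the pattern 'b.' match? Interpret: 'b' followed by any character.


Pattern: b. means 'b' followed by any character.
Scanning 'acbdcddcdc' position-by-position:
  Pos 0: window 'ac' -> no
  Pos 1: window 'cb' -> no
  Pos 2: window 'bd' -> MATCH
  Pos 3: window 'dc' -> no
  Pos 4: window 'cd' -> no
  Pos 5: window 'dd' -> no
  Pos 6: window 'dc' -> no
  Pos 7: window 'cd' -> no
  Pos 8: window 'dc' -> no
  Pos 9: window 'c' -> no
Total matches: 1

1


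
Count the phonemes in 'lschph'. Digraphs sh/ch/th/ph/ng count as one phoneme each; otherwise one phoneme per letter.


Parsing 'lschph' greedily, digraphs first:
  'l' -> consonant phoneme (phonemes so far: 1)
  's' -> consonant phoneme (phonemes so far: 2)
  'ch' -> digraph (1 consonant phoneme) (phonemes so far: 3)
  'ph' -> digraph (1 consonant phoneme) (phonemes so far: 4)
Total phonemes: 4

4


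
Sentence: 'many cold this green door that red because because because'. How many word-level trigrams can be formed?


Word trigrams from [10] words:
  Trigram 1: (many cold this)
  Trigram 2: (cold this green)
  Trigram 3: (this green door)
  Trigram 4: (green door that)
  Trigram 5: (door that red)
  Trigram 6: (that red because)
  Trigram 7: (red because because)
  Trigram 8: (because because because)
Total word trigrams: 10 - 2 = 8

8


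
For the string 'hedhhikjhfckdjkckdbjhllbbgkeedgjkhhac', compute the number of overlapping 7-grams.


String 'hedhhikjhfckdjkckdbjhllbbgkeedgjkhhac' has length L = 37.
Number of overlapping n-grams = L - n + 1
Substituting: 37 - 7 + 1 = 31

31
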